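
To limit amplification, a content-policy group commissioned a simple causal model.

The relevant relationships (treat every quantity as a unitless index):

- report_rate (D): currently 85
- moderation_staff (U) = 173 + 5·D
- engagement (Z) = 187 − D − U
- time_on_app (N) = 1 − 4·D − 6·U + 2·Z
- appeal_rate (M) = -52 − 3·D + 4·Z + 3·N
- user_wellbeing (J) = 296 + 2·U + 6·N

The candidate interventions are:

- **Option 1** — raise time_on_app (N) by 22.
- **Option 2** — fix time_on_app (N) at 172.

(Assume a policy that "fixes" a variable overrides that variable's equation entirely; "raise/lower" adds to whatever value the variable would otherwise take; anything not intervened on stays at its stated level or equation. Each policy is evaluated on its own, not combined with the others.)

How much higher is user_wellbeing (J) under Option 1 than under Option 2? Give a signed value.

Option 1 (N + 22):
  D = 85
  U = 173 + 5·85 = 598
  Z = 187 − 85 − 598 = -496
  N = 1 − 4·85 − 6·598 + 2·(-496) (+22 from intervention) = -4897
  J = 296 + 2·598 + 6·(-4897) = -27890
Option 2 (N := 172):
  D = 85
  U = 173 + 5·85 = 598
  Z = 187 − 85 − 598 = -496
  N = 172
  J = 296 + 2·598 + 6·172 = 2524
J: -27890 − 2524 = -30414

-30414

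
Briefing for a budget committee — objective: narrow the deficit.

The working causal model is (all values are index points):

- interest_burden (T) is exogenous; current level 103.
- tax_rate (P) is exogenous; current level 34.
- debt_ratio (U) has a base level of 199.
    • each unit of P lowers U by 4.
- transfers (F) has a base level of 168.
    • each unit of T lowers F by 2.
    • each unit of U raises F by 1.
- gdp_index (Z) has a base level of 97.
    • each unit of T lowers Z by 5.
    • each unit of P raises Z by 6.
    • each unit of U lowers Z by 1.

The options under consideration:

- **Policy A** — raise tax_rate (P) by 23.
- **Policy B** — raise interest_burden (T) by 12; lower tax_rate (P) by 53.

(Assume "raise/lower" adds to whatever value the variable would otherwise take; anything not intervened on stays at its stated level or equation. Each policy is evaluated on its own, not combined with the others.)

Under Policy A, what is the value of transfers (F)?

Policy A (P + 23):
  T = 103
  P = 34 + 23 = 57
  U = 199 − 4·57 = -29
  F = 168 − 2·103 + (-29) = -67

-67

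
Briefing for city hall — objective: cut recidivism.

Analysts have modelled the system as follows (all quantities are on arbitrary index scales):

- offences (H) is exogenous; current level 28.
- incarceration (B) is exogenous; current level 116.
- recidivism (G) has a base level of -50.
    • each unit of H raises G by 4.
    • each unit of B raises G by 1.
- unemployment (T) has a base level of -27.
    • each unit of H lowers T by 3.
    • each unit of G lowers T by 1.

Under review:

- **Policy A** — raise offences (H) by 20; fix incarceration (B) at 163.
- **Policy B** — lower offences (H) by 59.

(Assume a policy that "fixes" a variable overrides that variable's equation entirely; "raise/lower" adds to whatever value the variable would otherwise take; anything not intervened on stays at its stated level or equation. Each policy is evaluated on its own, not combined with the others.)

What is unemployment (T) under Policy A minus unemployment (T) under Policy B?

Policy A (H + 20, B := 163):
  H = 28 + 20 = 48
  B = 163
  G = -50 + 4·48 + 163 = 305
  T = -27 − 3·48 − 305 = -476
Policy B (H − 59):
  H = 28 − 59 = -31
  B = 116
  G = -50 + 4·(-31) + 116 = -58
  T = -27 − 3·(-31) − (-58) = 124
T: -476 − 124 = -600

-600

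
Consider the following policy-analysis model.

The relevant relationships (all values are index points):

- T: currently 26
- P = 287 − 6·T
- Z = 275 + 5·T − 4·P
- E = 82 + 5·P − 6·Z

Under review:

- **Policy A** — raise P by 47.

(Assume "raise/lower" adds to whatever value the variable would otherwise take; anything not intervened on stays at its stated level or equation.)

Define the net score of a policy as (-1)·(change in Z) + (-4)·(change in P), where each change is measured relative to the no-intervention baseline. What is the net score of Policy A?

0

Baseline:
  T = 26
  P = 287 − 6·26 = 131
  Z = 275 + 5·26 − 4·131 = -119
Policy A (P + 47):
  T = 26
  P = 287 − 6·26 (+47 from intervention) = 178
  Z = 275 + 5·26 − 4·178 = -307
ΔZ = -307 − (-119) = -188; ΔP = 178 − 131 = 47
Score = (-1)·(-188) + (-4)·47 = 0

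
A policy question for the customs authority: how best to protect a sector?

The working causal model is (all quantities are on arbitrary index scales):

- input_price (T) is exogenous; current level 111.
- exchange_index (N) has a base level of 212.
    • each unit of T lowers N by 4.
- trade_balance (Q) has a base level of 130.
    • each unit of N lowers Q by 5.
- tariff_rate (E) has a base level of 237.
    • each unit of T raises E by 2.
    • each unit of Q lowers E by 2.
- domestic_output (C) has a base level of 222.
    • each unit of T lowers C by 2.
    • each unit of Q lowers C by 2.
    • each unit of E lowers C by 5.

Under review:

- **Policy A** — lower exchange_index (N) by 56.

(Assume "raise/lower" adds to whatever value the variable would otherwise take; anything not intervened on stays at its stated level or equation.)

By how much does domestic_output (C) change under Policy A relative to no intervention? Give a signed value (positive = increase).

Baseline:
  T = 111
  N = 212 − 4·111 = -232
  Q = 130 − 5·(-232) = 1290
  E = 237 + 2·111 − 2·1290 = -2121
  C = 222 − 2·111 − 2·1290 − 5·(-2121) = 8025
Policy A (N − 56):
  T = 111
  N = 212 − 4·111 (−56 from intervention) = -288
  Q = 130 − 5·(-288) = 1570
  E = 237 + 2·111 − 2·1570 = -2681
  C = 222 − 2·111 − 2·1570 − 5·(-2681) = 10265
Change in C: 10265 − 8025 = 2240

2240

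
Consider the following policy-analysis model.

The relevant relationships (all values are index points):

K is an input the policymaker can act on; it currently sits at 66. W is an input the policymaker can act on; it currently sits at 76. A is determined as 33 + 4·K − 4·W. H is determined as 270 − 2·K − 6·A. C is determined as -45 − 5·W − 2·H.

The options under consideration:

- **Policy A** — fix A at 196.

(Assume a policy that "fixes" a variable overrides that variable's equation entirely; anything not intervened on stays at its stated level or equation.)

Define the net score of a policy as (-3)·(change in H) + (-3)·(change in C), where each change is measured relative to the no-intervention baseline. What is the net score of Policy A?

-3654

Baseline:
  K = 66
  W = 76
  A = 33 + 4·66 − 4·76 = -7
  H = 270 − 2·66 − 6·(-7) = 180
  C = -45 − 5·76 − 2·180 = -785
Policy A (A := 196):
  K = 66
  W = 76
  A = 196
  H = 270 − 2·66 − 6·196 = -1038
  C = -45 − 5·76 − 2·(-1038) = 1651
ΔH = -1038 − 180 = -1218; ΔC = 1651 − (-785) = 2436
Score = (-3)·(-1218) + (-3)·2436 = -3654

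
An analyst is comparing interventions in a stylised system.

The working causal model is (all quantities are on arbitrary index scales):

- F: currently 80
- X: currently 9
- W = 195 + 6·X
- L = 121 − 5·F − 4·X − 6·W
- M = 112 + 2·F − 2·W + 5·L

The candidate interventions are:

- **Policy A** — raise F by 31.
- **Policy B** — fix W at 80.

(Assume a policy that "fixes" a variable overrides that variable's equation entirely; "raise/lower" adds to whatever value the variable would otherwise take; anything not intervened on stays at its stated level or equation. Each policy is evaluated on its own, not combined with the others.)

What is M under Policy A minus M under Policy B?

Policy A (F + 31):
  F = 80 + 31 = 111
  X = 9
  W = 195 + 6·9 = 249
  L = 121 − 5·111 − 4·9 − 6·249 = -1964
  M = 112 + 2·111 − 2·249 + 5·(-1964) = -9984
Policy B (W := 80):
  F = 80
  X = 9
  W = 80
  L = 121 − 5·80 − 4·9 − 6·80 = -795
  M = 112 + 2·80 − 2·80 + 5·(-795) = -3863
M: -9984 − (-3863) = -6121

-6121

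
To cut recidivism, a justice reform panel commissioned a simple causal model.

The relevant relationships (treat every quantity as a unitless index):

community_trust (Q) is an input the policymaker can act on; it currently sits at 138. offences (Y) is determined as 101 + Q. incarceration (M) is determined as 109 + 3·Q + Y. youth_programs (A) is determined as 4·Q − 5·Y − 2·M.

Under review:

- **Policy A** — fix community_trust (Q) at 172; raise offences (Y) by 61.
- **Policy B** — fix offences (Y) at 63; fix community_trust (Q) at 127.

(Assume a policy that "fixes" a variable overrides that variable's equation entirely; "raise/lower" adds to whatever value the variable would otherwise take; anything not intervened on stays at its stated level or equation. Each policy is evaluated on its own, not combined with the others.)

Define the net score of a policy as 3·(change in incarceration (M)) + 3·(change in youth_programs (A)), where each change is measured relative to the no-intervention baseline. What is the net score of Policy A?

-1608

Baseline:
  Q = 138
  Y = 101 + 138 = 239
  M = 109 + 3·138 + 239 = 762
  A = 0 + 4·138 − 5·239 − 2·762 = -2167
Policy A (Q := 172, Y + 61):
  Q = 172
  Y = 101 + 172 (+61 from intervention) = 334
  M = 109 + 3·172 + 334 = 959
  A = 0 + 4·172 − 5·334 − 2·959 = -2900
ΔM = 959 − 762 = 197; ΔA = -2900 − (-2167) = -733
Score = 3·197 + 3·(-733) = -1608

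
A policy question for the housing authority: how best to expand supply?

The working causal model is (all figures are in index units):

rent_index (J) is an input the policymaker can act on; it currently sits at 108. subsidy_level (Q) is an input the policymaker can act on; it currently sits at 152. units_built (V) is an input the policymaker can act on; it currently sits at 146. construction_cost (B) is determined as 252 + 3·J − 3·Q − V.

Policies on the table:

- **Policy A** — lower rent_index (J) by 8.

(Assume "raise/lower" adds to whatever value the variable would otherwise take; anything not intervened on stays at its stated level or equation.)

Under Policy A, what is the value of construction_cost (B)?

-50

Policy A (J − 8):
  J = 108 − 8 = 100
  Q = 152
  V = 146
  B = 252 + 3·100 − 3·152 − 146 = -50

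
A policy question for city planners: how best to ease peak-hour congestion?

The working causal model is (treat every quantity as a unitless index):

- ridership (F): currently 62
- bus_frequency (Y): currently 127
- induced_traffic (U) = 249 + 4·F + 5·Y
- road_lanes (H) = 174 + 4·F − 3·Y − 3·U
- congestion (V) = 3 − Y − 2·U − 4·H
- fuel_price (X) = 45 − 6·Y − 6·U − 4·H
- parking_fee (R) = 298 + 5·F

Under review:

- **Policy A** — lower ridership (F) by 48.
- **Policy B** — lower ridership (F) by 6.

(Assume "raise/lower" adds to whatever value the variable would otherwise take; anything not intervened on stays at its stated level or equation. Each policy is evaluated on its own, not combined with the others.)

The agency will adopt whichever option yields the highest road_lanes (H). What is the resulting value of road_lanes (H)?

Policy A (F − 48):
  F = 62 − 48 = 14
  Y = 127
  U = 249 + 4·14 + 5·127 = 940
  H = 174 + 4·14 − 3·127 − 3·940 = -2971
Policy B (F − 6):
  F = 62 − 6 = 56
  Y = 127
  U = 249 + 4·56 + 5·127 = 1108
  H = 174 + 4·56 − 3·127 − 3·1108 = -3307
Comparing — Policy A: H=-2971, Policy B: H=-3307. Highest is -2971 (Policy A).

-2971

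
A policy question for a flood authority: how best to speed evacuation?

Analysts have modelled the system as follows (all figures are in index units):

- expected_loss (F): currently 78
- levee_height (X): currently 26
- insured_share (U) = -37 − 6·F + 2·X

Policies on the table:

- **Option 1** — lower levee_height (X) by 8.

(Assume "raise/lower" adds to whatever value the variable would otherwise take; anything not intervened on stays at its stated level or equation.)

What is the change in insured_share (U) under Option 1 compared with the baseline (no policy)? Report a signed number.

-16

Baseline:
  F = 78
  X = 26
  U = -37 − 6·78 + 2·26 = -453
Option 1 (X − 8):
  F = 78
  X = 26 − 8 = 18
  U = -37 − 6·78 + 2·18 = -469
Change in U: -469 − (-453) = -16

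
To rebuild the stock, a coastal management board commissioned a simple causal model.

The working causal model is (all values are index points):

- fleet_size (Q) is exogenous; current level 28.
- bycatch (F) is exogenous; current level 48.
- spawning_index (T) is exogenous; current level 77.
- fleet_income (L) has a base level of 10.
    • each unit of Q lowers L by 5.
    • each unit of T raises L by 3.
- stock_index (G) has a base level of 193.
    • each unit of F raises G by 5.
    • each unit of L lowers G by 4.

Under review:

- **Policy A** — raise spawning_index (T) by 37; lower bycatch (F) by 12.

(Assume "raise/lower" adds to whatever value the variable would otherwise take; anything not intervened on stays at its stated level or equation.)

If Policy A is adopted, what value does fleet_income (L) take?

Policy A (T + 37, F − 12):
  Q = 28
  T = 77 + 37 = 114
  L = 10 − 5·28 + 3·114 = 212

212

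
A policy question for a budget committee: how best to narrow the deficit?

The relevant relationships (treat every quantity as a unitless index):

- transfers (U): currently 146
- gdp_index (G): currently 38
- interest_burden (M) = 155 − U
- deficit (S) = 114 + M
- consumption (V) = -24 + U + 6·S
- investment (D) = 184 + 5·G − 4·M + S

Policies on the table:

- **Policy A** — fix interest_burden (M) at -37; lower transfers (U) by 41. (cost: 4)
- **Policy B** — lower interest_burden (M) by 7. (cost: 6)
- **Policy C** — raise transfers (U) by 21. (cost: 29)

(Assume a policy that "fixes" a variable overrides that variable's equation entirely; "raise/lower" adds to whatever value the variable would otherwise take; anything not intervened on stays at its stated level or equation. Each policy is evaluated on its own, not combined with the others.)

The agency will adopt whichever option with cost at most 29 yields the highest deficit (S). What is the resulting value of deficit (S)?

Policy A (M := -37, U − 41):
  U = 146 − 41 = 105
  M = -37
  S = 114 + (-37) = 77
Policy B (M − 7):
  U = 146
  M = 155 − 146 (−7 from intervention) = 2
  S = 114 + 2 = 116
Policy C (U + 21):
  U = 146 + 21 = 167
  M = 155 − 167 = -12
  S = 114 + (-12) = 102
Comparing — Policy A: S=77, Policy B: S=116, Policy C: S=102. Highest is 116 (Policy B).

116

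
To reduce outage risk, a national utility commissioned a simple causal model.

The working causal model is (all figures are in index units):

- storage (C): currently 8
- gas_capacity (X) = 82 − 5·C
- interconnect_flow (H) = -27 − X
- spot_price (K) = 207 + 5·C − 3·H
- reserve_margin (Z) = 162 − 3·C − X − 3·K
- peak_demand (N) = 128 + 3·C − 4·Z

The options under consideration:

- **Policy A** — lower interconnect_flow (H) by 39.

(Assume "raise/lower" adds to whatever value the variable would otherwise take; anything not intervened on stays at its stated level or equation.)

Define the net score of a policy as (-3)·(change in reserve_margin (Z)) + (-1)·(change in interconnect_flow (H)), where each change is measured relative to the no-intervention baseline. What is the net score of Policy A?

Baseline:
  C = 8
  X = 82 − 5·8 = 42
  H = -27 − 42 = -69
  K = 207 + 5·8 − 3·(-69) = 454
  Z = 162 − 3·8 − 42 − 3·454 = -1266
Policy A (H − 39):
  C = 8
  X = 82 − 5·8 = 42
  H = -27 − 42 (−39 from intervention) = -108
  K = 207 + 5·8 − 3·(-108) = 571
  Z = 162 − 3·8 − 42 − 3·571 = -1617
ΔZ = -1617 − (-1266) = -351; ΔH = -108 − (-69) = -39
Score = (-3)·(-351) + (-1)·(-39) = 1092

1092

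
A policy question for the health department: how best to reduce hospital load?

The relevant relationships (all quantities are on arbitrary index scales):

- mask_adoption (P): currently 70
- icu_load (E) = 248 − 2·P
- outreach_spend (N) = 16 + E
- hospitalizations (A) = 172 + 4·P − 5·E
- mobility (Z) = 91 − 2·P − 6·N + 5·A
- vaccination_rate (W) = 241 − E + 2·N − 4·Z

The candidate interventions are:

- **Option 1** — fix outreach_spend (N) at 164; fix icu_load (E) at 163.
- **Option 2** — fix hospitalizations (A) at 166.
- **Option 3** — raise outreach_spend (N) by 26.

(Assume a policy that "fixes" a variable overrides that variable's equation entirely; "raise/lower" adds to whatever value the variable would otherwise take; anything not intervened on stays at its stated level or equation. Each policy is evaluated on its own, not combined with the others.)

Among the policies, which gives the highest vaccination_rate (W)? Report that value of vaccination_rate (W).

Option 1 (N := 164, E := 163):
  P = 70
  E = 163
  N = 164
  A = 172 + 4·70 − 5·163 = -363
  Z = 91 − 2·70 − 6·164 + 5·(-363) = -2848
  W = 241 − 163 + 2·164 − 4·(-2848) = 11798
Option 2 (A := 166):
  P = 70
  E = 248 − 2·70 = 108
  N = 16 + 108 = 124
  A = 166
  Z = 91 − 2·70 − 6·124 + 5·166 = 37
  W = 241 − 108 + 2·124 − 4·37 = 233
Option 3 (N + 26):
  P = 70
  E = 248 − 2·70 = 108
  N = 16 + 108 (+26 from intervention) = 150
  A = 172 + 4·70 − 5·108 = -88
  Z = 91 − 2·70 − 6·150 + 5·(-88) = -1389
  W = 241 − 108 + 2·150 − 4·(-1389) = 5989
Comparing — Option 1: W=11798, Option 2: W=233, Option 3: W=5989. Highest is 11798 (Option 1).

11798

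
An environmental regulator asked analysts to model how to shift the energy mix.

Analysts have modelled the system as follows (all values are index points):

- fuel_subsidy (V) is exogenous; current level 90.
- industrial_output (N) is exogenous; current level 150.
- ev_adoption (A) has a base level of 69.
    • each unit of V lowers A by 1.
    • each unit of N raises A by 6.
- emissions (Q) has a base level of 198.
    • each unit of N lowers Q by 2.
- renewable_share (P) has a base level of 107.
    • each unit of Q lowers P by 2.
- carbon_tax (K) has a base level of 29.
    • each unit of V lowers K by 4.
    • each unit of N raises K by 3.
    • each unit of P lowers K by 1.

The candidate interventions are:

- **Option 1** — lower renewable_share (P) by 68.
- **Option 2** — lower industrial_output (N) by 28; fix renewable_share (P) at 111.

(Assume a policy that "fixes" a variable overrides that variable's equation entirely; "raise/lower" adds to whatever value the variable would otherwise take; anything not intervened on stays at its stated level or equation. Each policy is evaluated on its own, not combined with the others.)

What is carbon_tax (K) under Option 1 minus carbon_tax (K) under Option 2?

-48

Option 1 (P − 68):
  V = 90
  N = 150
  Q = 198 − 2·150 = -102
  P = 107 − 2·(-102) (−68 from intervention) = 243
  K = 29 − 4·90 + 3·150 − 243 = -124
Option 2 (N − 28, P := 111):
  V = 90
  N = 150 − 28 = 122
  Q = 198 − 2·122 = -46
  P = 111
  K = 29 − 4·90 + 3·122 − 111 = -76
K: -124 − (-76) = -48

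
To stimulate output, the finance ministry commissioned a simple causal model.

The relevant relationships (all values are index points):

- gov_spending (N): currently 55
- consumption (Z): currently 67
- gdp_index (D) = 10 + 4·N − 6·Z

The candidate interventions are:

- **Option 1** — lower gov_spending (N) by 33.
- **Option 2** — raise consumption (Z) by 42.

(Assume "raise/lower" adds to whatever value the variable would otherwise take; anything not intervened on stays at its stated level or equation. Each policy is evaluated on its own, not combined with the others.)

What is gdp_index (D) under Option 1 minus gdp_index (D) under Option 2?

Option 1 (N − 33):
  N = 55 − 33 = 22
  Z = 67
  D = 10 + 4·22 − 6·67 = -304
Option 2 (Z + 42):
  N = 55
  Z = 67 + 42 = 109
  D = 10 + 4·55 − 6·109 = -424
D: -304 − (-424) = 120

120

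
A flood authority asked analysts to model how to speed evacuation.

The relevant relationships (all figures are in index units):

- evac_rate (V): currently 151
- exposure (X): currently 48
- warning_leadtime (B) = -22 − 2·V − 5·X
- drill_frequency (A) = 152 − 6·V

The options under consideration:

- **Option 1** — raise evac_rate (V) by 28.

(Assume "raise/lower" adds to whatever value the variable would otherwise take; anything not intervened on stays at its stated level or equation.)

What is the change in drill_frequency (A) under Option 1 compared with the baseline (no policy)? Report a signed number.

Baseline:
  V = 151
  A = 152 − 6·151 = -754
Option 1 (V + 28):
  V = 151 + 28 = 179
  A = 152 − 6·179 = -922
Change in A: -922 − (-754) = -168

-168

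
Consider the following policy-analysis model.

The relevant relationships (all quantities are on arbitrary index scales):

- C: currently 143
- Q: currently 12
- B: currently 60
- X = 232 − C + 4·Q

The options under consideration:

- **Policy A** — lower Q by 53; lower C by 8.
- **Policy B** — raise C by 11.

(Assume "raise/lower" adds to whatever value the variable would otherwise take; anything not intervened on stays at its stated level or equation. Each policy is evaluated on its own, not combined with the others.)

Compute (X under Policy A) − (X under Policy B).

Policy A (Q − 53, C − 8):
  C = 143 − 8 = 135
  Q = 12 − 53 = -41
  X = 232 − 135 + 4·(-41) = -67
Policy B (C + 11):
  C = 143 + 11 = 154
  Q = 12
  X = 232 − 154 + 4·12 = 126
X: -67 − 126 = -193

-193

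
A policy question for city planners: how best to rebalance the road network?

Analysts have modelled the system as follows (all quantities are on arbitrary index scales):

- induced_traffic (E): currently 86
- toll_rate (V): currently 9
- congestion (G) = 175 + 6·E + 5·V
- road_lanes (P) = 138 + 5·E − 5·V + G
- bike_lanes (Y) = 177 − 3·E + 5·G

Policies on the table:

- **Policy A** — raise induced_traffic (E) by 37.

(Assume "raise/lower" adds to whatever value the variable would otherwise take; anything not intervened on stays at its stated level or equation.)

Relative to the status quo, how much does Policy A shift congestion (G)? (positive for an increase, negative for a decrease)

Baseline:
  E = 86
  V = 9
  G = 175 + 6·86 + 5·9 = 736
Policy A (E + 37):
  E = 86 + 37 = 123
  V = 9
  G = 175 + 6·123 + 5·9 = 958
Change in G: 958 − 736 = 222

222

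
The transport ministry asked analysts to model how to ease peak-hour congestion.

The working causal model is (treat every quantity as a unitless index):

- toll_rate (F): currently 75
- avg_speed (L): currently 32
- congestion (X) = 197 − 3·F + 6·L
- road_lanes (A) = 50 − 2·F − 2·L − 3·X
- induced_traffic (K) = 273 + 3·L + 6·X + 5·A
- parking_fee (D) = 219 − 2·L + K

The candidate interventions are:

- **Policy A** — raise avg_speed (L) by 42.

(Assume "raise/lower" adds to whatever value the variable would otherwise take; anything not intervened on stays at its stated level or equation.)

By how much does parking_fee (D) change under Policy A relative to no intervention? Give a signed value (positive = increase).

Baseline:
  F = 75
  L = 32
  X = 197 − 3·75 + 6·32 = 164
  A = 50 − 2·75 − 2·32 − 3·164 = -656
  K = 273 + 3·32 + 6·164 + 5·(-656) = -1927
  D = 219 − 2·32 + (-1927) = -1772
Policy A (L + 42):
  F = 75
  L = 32 + 42 = 74
  X = 197 − 3·75 + 6·74 = 416
  A = 50 − 2·75 − 2·74 − 3·416 = -1496
  K = 273 + 3·74 + 6·416 + 5·(-1496) = -4489
  D = 219 − 2·74 + (-4489) = -4418
Change in D: -4418 − (-1772) = -2646

-2646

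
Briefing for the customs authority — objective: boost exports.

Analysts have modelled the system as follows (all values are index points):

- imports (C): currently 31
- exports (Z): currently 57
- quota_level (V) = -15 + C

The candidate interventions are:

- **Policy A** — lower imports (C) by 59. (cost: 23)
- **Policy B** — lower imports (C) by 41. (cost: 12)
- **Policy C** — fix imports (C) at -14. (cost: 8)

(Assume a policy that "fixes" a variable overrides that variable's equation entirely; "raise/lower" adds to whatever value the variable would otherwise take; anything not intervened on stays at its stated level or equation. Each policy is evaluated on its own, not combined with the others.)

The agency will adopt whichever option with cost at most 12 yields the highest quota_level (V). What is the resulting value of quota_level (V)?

Policy B (C − 41):
  C = 31 − 41 = -10
  V = -15 + (-10) = -25
Policy C (C := -14):
  C = -14
  V = -15 + (-14) = -29
Comparing — Policy B: V=-25, Policy C: V=-29. Highest is -25 (Policy B).

-25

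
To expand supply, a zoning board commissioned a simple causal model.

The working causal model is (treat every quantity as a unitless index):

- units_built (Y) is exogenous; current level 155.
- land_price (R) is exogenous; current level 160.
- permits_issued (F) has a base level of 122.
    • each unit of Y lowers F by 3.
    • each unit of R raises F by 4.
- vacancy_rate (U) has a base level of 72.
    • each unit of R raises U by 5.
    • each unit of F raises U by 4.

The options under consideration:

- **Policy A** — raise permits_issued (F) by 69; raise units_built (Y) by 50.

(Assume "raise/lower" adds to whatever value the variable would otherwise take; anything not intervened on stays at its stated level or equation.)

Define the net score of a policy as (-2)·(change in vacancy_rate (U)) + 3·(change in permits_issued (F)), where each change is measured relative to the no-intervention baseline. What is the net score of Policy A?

Baseline:
  Y = 155
  R = 160
  F = 122 − 3·155 + 4·160 = 297
  U = 72 + 5·160 + 4·297 = 2060
Policy A (F + 69, Y + 50):
  Y = 155 + 50 = 205
  R = 160
  F = 122 − 3·205 + 4·160 (+69 from intervention) = 216
  U = 72 + 5·160 + 4·216 = 1736
ΔU = 1736 − 2060 = -324; ΔF = 216 − 297 = -81
Score = (-2)·(-324) + 3·(-81) = 405

405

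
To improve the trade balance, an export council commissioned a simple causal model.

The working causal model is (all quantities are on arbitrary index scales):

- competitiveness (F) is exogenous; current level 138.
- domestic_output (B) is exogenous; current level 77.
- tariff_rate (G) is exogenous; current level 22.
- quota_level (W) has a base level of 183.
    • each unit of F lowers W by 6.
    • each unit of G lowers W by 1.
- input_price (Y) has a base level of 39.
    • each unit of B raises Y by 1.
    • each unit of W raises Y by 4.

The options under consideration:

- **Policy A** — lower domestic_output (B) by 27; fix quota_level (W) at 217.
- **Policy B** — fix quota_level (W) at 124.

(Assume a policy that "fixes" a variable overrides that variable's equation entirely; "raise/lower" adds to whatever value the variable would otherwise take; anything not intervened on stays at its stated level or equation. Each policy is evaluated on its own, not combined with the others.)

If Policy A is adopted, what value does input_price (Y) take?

Policy A (B − 27, W := 217):
  F = 138
  B = 77 − 27 = 50
  G = 22
  W = 217
  Y = 39 + 50 + 4·217 = 957

957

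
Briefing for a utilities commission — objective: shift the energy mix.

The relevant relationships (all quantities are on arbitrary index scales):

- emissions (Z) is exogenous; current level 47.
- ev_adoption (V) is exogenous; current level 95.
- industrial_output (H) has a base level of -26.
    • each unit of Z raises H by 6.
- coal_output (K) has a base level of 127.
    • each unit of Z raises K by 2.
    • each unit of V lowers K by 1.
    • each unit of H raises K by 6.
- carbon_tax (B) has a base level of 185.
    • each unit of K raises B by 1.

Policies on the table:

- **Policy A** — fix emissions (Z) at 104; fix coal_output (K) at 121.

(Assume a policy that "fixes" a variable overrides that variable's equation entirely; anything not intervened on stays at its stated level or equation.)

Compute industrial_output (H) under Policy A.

Policy A (Z := 104, K := 121):
  Z = 104
  H = -26 + 6·104 = 598

598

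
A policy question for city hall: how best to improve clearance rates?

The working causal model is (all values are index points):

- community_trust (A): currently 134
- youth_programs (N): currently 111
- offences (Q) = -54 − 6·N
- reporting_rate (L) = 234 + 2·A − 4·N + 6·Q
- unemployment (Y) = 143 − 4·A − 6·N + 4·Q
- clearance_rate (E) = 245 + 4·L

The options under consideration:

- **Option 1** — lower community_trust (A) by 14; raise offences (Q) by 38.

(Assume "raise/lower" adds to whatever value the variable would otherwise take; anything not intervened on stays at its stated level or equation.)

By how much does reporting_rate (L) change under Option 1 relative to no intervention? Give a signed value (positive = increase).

Baseline:
  A = 134
  N = 111
  Q = -54 − 6·111 = -720
  L = 234 + 2·134 − 4·111 + 6·(-720) = -4262
Option 1 (A − 14, Q + 38):
  A = 134 − 14 = 120
  N = 111
  Q = -54 − 6·111 (+38 from intervention) = -682
  L = 234 + 2·120 − 4·111 + 6·(-682) = -4062
Change in L: -4062 − (-4262) = 200

200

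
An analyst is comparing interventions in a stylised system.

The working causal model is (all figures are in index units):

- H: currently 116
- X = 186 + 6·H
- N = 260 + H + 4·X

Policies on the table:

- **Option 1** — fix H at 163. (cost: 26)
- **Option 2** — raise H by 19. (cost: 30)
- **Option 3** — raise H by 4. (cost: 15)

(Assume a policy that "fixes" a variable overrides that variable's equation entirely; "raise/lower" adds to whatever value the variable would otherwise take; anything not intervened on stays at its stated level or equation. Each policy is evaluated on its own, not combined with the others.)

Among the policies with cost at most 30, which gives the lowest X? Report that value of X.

906

Option 1 (H := 163):
  H = 163
  X = 186 + 6·163 = 1164
Option 2 (H + 19):
  H = 116 + 19 = 135
  X = 186 + 6·135 = 996
Option 3 (H + 4):
  H = 116 + 4 = 120
  X = 186 + 6·120 = 906
Comparing — Option 1: X=1164, Option 2: X=996, Option 3: X=906. Lowest is 906 (Option 3).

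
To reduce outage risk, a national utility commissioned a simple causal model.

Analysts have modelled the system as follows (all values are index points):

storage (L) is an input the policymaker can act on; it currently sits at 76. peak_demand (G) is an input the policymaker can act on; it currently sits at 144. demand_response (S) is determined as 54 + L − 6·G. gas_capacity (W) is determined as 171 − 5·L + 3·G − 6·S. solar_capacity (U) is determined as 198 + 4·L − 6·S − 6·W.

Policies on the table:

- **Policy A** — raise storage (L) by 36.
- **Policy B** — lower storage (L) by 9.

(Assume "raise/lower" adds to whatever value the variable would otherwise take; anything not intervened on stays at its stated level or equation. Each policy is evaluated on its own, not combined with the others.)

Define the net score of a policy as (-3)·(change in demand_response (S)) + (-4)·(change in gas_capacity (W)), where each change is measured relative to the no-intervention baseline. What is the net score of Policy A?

Baseline:
  L = 76
  G = 144
  S = 54 + 76 − 6·144 = -734
  W = 171 − 5·76 + 3·144 − 6·(-734) = 4627
Policy A (L + 36):
  L = 76 + 36 = 112
  G = 144
  S = 54 + 112 − 6·144 = -698
  W = 171 − 5·112 + 3·144 − 6·(-698) = 4231
ΔS = -698 − (-734) = 36; ΔW = 4231 − 4627 = -396
Score = (-3)·36 + (-4)·(-396) = 1476

1476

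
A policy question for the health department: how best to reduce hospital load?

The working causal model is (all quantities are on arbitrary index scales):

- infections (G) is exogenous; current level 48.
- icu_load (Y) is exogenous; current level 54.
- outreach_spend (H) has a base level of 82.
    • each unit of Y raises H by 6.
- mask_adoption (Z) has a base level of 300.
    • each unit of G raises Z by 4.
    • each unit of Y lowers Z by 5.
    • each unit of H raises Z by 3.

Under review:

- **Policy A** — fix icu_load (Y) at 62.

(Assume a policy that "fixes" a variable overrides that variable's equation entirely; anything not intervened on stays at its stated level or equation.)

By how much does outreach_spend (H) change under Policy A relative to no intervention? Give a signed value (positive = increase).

48

Baseline:
  Y = 54
  H = 82 + 6·54 = 406
Policy A (Y := 62):
  Y = 62
  H = 82 + 6·62 = 454
Change in H: 454 − 406 = 48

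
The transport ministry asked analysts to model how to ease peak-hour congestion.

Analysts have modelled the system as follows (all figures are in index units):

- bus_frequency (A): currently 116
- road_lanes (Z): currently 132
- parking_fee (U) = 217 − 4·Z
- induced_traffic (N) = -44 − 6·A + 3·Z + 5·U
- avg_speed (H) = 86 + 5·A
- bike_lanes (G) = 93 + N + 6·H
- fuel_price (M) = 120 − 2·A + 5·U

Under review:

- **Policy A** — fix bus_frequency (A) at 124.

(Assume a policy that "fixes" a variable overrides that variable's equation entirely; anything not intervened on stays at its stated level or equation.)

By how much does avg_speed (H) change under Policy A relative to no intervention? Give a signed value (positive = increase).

40

Baseline:
  A = 116
  H = 86 + 5·116 = 666
Policy A (A := 124):
  A = 124
  H = 86 + 5·124 = 706
Change in H: 706 − 666 = 40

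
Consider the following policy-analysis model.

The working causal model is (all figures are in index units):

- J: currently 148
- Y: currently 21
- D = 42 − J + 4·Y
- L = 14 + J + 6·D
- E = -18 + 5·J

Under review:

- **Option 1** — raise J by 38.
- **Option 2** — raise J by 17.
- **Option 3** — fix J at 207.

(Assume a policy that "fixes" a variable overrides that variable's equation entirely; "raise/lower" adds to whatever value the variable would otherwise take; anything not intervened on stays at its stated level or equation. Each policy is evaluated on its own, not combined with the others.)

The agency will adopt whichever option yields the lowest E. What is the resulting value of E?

807

Option 1 (J + 38):
  J = 148 + 38 = 186
  E = -18 + 5·186 = 912
Option 2 (J + 17):
  J = 148 + 17 = 165
  E = -18 + 5·165 = 807
Option 3 (J := 207):
  J = 207
  E = -18 + 5·207 = 1017
Comparing — Option 1: E=912, Option 2: E=807, Option 3: E=1017. Lowest is 807 (Option 2).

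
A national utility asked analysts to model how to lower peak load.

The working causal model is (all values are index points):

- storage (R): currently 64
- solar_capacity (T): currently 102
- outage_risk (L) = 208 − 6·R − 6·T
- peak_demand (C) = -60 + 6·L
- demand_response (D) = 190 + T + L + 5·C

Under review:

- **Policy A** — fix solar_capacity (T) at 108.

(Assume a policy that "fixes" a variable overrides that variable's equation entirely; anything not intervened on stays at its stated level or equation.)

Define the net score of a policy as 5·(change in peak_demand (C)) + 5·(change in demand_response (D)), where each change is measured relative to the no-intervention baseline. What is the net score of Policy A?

Baseline:
  R = 64
  T = 102
  L = 208 − 6·64 − 6·102 = -788
  C = -60 + 6·(-788) = -4788
  D = 190 + 102 + (-788) + 5·(-4788) = -24436
Policy A (T := 108):
  R = 64
  T = 108
  L = 208 − 6·64 − 6·108 = -824
  C = -60 + 6·(-824) = -5004
  D = 190 + 108 + (-824) + 5·(-5004) = -25546
ΔC = -5004 − (-4788) = -216; ΔD = -25546 − (-24436) = -1110
Score = 5·(-216) + 5·(-1110) = -6630

-6630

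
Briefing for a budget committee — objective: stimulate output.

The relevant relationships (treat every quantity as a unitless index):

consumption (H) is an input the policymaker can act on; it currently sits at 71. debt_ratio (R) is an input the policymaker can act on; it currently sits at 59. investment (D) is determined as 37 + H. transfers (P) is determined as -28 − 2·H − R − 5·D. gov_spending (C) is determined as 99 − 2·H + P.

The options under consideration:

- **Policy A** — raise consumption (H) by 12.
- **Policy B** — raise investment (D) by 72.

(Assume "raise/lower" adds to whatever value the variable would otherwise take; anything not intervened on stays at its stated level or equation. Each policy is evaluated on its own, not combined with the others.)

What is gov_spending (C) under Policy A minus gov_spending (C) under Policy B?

Policy A (H + 12):
  H = 71 + 12 = 83
  R = 59
  D = 37 + 83 = 120
  P = -28 − 2·83 − 59 − 5·120 = -853
  C = 99 − 2·83 + (-853) = -920
Policy B (D + 72):
  H = 71
  R = 59
  D = 37 + 71 (+72 from intervention) = 180
  P = -28 − 2·71 − 59 − 5·180 = -1129
  C = 99 − 2·71 + (-1129) = -1172
C: -920 − (-1172) = 252

252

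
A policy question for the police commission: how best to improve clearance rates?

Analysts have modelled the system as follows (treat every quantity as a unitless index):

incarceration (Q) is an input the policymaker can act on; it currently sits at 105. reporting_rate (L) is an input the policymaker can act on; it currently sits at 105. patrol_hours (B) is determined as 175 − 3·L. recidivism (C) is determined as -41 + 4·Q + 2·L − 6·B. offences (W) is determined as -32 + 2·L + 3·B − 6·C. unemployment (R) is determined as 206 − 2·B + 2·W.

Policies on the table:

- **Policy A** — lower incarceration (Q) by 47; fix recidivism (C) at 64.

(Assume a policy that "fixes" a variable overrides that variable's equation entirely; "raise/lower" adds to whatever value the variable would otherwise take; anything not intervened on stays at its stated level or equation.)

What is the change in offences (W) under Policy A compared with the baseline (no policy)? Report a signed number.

8190

Baseline:
  Q = 105
  L = 105
  B = 175 − 3·105 = -140
  C = -41 + 4·105 + 2·105 − 6·(-140) = 1429
  W = -32 + 2·105 + 3·(-140) − 6·1429 = -8816
Policy A (Q − 47, C := 64):
  Q = 105 − 47 = 58
  L = 105
  B = 175 − 3·105 = -140
  C = 64
  W = -32 + 2·105 + 3·(-140) − 6·64 = -626
Change in W: -626 − (-8816) = 8190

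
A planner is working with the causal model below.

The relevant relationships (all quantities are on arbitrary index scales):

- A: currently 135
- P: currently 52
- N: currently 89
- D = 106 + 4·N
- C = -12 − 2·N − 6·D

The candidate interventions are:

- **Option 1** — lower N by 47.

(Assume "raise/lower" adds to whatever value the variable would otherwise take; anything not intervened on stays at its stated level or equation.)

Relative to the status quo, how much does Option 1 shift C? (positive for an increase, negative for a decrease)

Baseline:
  N = 89
  D = 106 + 4·89 = 462
  C = -12 − 2·89 − 6·462 = -2962
Option 1 (N − 47):
  N = 89 − 47 = 42
  D = 106 + 4·42 = 274
  C = -12 − 2·42 − 6·274 = -1740
Change in C: -1740 − (-2962) = 1222

1222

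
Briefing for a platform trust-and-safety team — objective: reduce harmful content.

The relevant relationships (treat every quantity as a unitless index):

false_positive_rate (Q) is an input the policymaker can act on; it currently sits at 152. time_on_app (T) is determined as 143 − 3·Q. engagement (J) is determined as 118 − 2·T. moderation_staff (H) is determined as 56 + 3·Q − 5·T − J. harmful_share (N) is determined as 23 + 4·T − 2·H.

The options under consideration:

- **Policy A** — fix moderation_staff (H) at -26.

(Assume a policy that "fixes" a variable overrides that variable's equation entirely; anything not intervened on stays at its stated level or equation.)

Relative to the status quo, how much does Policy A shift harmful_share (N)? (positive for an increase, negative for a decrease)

Baseline:
  Q = 152
  T = 143 − 3·152 = -313
  J = 118 − 2·(-313) = 744
  H = 56 + 3·152 − 5·(-313) − 744 = 1333
  N = 23 + 4·(-313) − 2·1333 = -3895
Policy A (H := -26):
  Q = 152
  T = 143 − 3·152 = -313
  J = 118 − 2·(-313) = 744
  H = -26
  N = 23 + 4·(-313) − 2·(-26) = -1177
Change in N: -1177 − (-3895) = 2718

2718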